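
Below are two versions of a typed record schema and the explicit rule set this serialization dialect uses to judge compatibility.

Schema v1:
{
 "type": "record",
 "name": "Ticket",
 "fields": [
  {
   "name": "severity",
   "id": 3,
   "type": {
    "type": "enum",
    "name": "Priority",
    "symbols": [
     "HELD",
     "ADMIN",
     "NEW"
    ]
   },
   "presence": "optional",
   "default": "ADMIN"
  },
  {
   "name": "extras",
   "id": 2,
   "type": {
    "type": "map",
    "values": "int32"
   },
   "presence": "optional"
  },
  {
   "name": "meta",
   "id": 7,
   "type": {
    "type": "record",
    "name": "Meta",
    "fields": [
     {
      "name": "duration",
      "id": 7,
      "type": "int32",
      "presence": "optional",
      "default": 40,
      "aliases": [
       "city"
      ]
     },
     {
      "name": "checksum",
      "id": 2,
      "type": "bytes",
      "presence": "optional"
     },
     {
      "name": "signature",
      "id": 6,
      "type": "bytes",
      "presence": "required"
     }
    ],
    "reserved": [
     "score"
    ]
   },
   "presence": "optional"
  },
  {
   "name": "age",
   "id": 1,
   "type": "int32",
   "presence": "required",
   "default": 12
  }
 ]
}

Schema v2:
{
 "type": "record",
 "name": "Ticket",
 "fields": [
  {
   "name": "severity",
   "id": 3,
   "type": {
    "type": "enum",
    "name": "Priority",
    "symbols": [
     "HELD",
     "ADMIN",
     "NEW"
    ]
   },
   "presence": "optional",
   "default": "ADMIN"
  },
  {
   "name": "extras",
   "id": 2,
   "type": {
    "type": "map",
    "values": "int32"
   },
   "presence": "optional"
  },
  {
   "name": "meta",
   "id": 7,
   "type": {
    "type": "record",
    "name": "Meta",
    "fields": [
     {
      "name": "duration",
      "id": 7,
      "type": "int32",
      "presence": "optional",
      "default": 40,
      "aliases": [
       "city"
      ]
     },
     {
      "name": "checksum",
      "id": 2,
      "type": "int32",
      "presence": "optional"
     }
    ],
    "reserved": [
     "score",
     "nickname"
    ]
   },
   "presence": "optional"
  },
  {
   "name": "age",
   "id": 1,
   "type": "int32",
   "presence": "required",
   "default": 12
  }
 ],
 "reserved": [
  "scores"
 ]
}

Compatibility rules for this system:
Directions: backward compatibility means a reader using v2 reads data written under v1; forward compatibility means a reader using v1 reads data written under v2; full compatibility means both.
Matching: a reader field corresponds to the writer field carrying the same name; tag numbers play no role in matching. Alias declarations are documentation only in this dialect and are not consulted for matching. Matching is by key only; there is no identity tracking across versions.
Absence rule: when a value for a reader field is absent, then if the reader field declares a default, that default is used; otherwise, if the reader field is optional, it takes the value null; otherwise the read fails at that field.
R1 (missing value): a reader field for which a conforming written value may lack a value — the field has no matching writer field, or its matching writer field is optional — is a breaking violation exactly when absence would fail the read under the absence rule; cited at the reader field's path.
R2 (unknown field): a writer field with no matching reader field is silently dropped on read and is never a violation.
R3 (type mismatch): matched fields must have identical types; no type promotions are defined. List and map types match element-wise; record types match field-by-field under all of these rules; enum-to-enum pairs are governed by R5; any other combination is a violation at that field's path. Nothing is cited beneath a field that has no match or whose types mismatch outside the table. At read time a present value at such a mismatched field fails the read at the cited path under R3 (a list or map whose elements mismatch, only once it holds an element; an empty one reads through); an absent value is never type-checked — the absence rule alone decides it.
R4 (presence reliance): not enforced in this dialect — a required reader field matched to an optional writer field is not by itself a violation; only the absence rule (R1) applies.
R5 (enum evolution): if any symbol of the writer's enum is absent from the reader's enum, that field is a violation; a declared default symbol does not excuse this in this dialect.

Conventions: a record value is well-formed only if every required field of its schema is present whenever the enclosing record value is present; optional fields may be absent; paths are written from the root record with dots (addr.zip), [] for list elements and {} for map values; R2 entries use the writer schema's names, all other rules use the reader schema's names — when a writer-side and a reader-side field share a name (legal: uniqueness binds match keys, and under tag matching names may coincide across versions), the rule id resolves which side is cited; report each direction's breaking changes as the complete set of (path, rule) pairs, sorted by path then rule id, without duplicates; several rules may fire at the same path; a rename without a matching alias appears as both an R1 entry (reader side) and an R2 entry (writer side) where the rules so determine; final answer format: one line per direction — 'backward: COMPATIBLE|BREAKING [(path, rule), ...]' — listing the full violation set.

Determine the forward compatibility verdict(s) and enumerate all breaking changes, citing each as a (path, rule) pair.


forward: BREAKING [(meta.checksum, R3), (meta.signature, R1)]

each type pair in Ticket: writer, then reader
forward analysis of Ticket with v1 as reader and v2 as writer:
  severity: Priority -> Priority, writer optional; from severity
  extras: map<string, int32> -> map<string, int32>, writer optional; from extras
  meta: Meta -> Meta, writer optional; from meta
  age: int32 -> int32, writer required; from age
  meta.duration: int32 -> int32, writer optional; from meta.duration
  meta.checksum: int32 -> bytes, writer optional; from meta.checksum
  meta.signature: no writer match
  rule R3 violated at meta.checksum
  rule R1 violated at meta.signature
  => 2 violation(s): forward is BREAKING for Ticket


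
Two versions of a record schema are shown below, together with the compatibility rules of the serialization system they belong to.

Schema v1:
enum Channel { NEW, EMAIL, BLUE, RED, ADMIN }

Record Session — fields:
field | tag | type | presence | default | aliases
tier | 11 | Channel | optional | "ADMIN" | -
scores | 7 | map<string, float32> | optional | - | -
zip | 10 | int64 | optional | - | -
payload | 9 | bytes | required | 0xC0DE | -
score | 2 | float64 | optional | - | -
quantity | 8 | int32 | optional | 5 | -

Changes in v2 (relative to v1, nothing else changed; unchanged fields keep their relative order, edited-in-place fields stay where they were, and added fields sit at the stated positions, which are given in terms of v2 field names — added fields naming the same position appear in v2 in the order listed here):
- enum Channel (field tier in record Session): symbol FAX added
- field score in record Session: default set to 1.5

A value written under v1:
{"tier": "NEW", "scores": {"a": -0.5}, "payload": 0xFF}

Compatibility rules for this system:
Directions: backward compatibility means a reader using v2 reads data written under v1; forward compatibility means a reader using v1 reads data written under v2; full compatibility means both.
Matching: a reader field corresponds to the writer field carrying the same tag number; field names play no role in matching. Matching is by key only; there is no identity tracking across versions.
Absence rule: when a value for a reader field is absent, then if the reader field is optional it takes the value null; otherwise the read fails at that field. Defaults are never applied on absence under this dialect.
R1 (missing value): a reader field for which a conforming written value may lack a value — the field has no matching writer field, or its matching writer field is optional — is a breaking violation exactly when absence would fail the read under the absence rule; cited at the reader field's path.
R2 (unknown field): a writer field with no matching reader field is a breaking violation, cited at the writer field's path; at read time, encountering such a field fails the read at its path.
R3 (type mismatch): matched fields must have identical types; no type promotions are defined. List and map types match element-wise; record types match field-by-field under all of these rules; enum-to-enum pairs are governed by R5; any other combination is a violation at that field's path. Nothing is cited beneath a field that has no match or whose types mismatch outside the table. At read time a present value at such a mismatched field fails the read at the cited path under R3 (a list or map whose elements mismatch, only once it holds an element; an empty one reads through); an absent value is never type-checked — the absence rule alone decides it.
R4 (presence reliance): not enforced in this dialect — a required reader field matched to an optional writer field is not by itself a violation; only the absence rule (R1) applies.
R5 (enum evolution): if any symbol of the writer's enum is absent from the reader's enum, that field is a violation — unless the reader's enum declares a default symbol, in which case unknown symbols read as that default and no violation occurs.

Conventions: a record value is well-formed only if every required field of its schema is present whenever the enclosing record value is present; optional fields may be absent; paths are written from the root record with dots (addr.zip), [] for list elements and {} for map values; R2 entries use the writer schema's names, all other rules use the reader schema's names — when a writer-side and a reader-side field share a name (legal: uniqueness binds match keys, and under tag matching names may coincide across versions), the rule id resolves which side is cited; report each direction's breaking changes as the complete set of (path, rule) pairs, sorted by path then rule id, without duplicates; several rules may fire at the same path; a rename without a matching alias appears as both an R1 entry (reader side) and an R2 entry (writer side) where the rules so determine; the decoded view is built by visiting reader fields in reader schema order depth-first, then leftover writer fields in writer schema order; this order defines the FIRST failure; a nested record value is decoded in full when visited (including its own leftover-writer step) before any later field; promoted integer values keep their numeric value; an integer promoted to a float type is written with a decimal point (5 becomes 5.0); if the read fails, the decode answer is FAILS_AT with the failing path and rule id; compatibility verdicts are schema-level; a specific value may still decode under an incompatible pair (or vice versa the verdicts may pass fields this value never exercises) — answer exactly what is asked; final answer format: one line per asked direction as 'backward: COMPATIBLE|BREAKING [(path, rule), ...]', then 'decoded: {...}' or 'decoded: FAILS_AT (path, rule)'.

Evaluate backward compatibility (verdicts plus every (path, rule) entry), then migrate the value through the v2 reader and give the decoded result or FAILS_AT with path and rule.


the writer's type comes first in each Session pair
backward on Session — v2 reading data written by v1:
  tier: paired with writer tier (Channel -> Channel; writer optional)
  scores: paired with writer scores (map<string, float32> -> map<string, float32>; writer optional)
  zip: paired with writer zip (int64 -> int64; writer optional)
  payload: paired with writer payload (bytes -> bytes; writer required)
  score: paired with writer score (float64 -> float64; writer optional)
  quantity: paired with writer quantity (int32 -> int32; writer optional)
  => backward: COMPATIBLE
migrating the Session value to v2:
  tier := "NEW"
  scores := {"a": -0.5}
  zip := null (missing; optional => null)
  payload := 0xFF
  score := null (missing; optional => null)
  quantity := null (missing; optional => null)
  => decoded: {"tier": "NEW", "scores": {"a": -0.5}, "zip": null, "payload": 0xFF, "score": null, "quantity": null}
checking off the Session differences that do not matter here:
  enum Channel (field tier in record Session): symbol FAX added -> matters only for Session's forward compatibility — outside the asked direction
  field score in record Session: default set to 1.5 -> triggers nothing under Session's printed rules — same verdict

backward: COMPATIBLE []; decoded: {"tier": "NEW", "scores": {"a": -0.5}, "zip": null, "payload": 0xFF, "score": null, "quantity": null}


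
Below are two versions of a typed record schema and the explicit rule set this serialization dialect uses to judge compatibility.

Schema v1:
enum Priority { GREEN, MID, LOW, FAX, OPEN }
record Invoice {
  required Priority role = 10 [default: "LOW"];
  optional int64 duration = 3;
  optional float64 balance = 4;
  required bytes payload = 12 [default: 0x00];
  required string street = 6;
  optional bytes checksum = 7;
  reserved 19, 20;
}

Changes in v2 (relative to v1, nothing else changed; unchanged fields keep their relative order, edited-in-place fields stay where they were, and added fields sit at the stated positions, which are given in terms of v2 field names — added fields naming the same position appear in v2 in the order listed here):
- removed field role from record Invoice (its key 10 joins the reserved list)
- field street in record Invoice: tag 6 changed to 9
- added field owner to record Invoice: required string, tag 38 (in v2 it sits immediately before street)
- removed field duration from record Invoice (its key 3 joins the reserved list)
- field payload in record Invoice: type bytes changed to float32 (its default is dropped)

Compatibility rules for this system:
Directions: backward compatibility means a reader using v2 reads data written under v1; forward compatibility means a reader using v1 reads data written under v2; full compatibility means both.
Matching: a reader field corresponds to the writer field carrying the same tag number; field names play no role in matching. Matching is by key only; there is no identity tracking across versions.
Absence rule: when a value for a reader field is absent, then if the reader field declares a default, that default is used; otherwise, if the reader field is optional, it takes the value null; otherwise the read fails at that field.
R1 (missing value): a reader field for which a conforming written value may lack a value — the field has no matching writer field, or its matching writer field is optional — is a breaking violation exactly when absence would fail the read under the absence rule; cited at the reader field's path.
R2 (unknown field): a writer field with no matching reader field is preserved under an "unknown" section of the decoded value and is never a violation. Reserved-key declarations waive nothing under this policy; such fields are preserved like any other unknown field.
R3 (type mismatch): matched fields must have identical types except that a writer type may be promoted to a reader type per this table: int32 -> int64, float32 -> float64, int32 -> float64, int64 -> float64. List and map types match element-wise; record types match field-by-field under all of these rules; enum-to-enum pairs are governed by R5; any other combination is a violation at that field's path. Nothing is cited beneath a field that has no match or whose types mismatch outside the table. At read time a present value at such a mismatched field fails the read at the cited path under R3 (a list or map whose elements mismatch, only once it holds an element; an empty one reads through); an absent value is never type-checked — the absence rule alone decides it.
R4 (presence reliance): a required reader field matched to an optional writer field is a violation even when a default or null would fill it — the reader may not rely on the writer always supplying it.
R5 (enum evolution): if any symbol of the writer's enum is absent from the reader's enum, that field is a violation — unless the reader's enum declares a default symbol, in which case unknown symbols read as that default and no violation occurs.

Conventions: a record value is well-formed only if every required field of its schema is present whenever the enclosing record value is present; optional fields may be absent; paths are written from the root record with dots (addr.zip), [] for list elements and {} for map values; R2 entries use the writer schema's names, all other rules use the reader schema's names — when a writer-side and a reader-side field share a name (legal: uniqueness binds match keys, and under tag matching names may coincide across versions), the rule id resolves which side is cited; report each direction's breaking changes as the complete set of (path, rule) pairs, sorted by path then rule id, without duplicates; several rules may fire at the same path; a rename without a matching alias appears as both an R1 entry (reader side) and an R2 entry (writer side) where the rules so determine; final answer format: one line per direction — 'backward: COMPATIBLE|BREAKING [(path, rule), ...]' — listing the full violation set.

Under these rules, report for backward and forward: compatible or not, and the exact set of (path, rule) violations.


in Invoice below, arrows point writer -> reader
backward analysis of Invoice with v2 as reader and v1 as writer:
  float64 -> float64, writer optional: balance aligns to balance
  bytes -> float32, writer required: payload aligns to payload
  no writer field matches reader owner
  no writer field matches reader street
  bytes -> bytes, writer optional: checksum aligns to checksum
  role (writer side), unknown to reader
  duration (writer side), unknown to reader
  street (writer side), unknown to reader
  R1 fires at owner
  R3 fires at payload
  R1 fires at street
  => backward: BREAKING (3)
forward analysis of Invoice with v1 as reader and v2 as writer:
  no writer field matches reader role
  no writer field matches reader duration
  float64 -> float64, writer optional: balance aligns to balance
  float32 -> bytes, writer required: payload aligns to payload
  no writer field matches reader street
  bytes -> bytes, writer optional: checksum aligns to checksum
  owner (writer side), unknown to reader
  street (writer side), unknown to reader
  R3 fires at payload
  R1 fires at street
  => forward: BREAKING (2)

backward: BREAKING [(owner, R1), (payload, R3), (street, R1)]; forward: BREAKING [(payload, R3), (street, R1)]


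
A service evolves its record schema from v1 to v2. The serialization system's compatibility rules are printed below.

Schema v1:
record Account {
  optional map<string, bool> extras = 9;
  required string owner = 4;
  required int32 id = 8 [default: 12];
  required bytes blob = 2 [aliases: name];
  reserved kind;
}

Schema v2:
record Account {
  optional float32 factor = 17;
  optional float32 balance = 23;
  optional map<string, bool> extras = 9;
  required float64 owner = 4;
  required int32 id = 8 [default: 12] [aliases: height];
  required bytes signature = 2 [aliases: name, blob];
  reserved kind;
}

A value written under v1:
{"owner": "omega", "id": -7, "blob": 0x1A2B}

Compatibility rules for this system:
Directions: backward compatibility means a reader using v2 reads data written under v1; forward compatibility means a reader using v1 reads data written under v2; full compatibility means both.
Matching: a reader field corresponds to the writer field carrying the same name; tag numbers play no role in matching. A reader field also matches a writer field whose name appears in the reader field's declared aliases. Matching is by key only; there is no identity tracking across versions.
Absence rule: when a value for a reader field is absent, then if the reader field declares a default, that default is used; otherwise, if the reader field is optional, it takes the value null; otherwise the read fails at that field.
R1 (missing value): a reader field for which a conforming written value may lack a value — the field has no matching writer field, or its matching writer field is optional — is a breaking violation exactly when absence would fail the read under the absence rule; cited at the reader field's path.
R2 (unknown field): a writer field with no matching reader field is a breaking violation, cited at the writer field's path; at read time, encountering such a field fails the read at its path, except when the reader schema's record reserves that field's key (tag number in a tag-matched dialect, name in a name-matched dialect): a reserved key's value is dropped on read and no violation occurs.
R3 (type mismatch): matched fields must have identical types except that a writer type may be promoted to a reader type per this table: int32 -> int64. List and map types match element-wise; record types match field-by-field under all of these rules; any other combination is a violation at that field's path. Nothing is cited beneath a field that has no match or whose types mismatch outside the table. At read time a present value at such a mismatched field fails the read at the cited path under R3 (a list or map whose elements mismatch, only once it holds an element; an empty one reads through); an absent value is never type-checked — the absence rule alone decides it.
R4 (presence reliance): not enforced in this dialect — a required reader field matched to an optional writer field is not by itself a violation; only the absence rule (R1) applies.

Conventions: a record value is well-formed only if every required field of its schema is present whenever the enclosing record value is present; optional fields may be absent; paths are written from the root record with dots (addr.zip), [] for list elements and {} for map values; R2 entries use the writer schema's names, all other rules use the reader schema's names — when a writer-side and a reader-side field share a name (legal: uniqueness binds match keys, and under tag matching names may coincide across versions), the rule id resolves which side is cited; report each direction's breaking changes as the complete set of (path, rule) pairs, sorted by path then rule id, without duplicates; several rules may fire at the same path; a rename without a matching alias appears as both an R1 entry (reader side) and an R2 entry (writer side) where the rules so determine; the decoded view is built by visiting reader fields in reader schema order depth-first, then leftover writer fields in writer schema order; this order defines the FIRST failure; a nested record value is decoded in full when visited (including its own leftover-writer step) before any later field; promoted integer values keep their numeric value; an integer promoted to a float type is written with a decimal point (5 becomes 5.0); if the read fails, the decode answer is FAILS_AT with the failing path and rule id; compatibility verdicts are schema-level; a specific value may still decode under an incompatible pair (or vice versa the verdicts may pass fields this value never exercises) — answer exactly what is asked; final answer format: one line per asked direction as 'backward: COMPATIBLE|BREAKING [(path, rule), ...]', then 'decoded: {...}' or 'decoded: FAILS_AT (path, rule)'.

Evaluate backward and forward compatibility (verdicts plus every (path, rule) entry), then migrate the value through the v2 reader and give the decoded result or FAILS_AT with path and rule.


backward: BREAKING [(owner, R3)]; forward: BREAKING [(balance, R2), (blob, R1), (factor, R2), (owner, R3), (signature, R2)]; decoded: FAILS_AT (owner, R3)

each type pair in Account: writer, then reader
checking backward for Account: reader v2 against writer v1:
  factor has no writer counterpart
  balance has no writer counterpart
  extras: paired with writer extras (map<string, bool> -> map<string, bool>; writer optional)
  owner: paired with writer owner (string -> float64; writer required)
  id: paired with writer id (int32 -> int32; writer required)
  signature: paired with writer blob (bytes -> bytes; writer required)
  violation R3 at owner
  => 1 violation(s): backward is BREAKING for Account
checking forward for Account: reader v1 against writer v2:
  extras: paired with writer extras (map<string, bool> -> map<string, bool>; writer optional)
  owner: paired with writer owner (float64 -> string; writer required)
  id: paired with writer id (int32 -> int32; writer required)
  blob has no writer counterpart
  leftover writer field: factor
  leftover writer field: balance
  leftover writer field: signature
  violation R2 at balance
  violation R1 at blob
  violation R2 at factor
  violation R3 at owner
  violation R2 at signature
  => 5 violation(s): forward is BREAKING for Account
decode (reader v2):
  factor := null (absent, optional -> null)
  balance := null (absent, optional -> null)
  extras := null (absent, optional -> null)
  read fails at owner under R3
  => FAILS_AT (owner, R3)


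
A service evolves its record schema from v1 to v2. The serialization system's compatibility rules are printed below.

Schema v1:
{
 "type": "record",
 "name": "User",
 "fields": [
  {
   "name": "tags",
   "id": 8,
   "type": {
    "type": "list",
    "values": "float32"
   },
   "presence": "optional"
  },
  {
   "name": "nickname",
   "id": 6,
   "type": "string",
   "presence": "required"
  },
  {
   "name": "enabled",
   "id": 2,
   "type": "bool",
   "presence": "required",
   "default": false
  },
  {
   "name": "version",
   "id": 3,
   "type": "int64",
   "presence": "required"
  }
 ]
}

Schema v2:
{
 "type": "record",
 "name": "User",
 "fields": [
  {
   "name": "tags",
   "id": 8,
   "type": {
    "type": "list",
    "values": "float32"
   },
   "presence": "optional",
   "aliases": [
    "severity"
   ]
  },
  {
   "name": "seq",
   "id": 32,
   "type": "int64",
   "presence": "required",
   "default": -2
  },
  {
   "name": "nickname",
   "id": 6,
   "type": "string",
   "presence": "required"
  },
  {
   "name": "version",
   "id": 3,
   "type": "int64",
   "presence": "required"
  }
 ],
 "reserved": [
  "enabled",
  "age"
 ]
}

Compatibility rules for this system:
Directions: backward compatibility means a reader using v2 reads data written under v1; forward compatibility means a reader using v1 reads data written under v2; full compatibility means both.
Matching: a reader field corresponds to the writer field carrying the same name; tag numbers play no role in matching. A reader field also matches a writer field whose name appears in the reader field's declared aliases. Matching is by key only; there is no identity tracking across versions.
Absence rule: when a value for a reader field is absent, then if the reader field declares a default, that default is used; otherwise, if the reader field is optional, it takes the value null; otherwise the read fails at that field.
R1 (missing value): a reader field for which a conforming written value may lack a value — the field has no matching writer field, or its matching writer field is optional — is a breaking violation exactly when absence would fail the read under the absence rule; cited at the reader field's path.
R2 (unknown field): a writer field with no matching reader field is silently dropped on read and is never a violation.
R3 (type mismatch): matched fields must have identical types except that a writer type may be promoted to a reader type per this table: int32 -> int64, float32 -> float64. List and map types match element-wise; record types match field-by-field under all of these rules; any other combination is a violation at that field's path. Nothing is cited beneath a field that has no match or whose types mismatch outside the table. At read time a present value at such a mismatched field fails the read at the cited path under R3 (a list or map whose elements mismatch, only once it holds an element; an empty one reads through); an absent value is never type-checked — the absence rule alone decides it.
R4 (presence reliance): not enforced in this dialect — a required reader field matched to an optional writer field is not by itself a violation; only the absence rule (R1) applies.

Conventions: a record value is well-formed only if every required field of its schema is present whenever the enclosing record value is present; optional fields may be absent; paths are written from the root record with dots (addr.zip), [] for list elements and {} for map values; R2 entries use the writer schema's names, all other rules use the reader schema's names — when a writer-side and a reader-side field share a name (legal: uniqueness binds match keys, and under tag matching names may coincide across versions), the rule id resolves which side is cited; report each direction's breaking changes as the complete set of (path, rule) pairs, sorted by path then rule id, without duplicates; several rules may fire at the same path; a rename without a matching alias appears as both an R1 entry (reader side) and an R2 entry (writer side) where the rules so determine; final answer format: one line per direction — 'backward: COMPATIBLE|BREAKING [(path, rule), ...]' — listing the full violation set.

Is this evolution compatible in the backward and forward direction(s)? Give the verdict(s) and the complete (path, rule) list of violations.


backward: COMPATIBLE []; forward: COMPATIBLE []

the writer's type comes first in each User pair
backward for User (reader v2, writer v1):
  writer optional, list<float32> -> list<float32>: reader tags maps from writer tags
  seq: no writer match
  writer required, string -> string: reader nickname maps from writer nickname
  writer required, int64 -> int64: reader version maps from writer version
  writer enabled: unknown to reader
  => backward: COMPATIBLE
forward for User (reader v1, writer v2):
  writer optional, list<float32> -> list<float32>: reader tags maps from writer tags
  writer required, string -> string: reader nickname maps from writer nickname
  enabled: no writer match
  writer required, int64 -> int64: reader version maps from writer version
  writer seq: unknown to reader
  => forward: COMPATIBLE


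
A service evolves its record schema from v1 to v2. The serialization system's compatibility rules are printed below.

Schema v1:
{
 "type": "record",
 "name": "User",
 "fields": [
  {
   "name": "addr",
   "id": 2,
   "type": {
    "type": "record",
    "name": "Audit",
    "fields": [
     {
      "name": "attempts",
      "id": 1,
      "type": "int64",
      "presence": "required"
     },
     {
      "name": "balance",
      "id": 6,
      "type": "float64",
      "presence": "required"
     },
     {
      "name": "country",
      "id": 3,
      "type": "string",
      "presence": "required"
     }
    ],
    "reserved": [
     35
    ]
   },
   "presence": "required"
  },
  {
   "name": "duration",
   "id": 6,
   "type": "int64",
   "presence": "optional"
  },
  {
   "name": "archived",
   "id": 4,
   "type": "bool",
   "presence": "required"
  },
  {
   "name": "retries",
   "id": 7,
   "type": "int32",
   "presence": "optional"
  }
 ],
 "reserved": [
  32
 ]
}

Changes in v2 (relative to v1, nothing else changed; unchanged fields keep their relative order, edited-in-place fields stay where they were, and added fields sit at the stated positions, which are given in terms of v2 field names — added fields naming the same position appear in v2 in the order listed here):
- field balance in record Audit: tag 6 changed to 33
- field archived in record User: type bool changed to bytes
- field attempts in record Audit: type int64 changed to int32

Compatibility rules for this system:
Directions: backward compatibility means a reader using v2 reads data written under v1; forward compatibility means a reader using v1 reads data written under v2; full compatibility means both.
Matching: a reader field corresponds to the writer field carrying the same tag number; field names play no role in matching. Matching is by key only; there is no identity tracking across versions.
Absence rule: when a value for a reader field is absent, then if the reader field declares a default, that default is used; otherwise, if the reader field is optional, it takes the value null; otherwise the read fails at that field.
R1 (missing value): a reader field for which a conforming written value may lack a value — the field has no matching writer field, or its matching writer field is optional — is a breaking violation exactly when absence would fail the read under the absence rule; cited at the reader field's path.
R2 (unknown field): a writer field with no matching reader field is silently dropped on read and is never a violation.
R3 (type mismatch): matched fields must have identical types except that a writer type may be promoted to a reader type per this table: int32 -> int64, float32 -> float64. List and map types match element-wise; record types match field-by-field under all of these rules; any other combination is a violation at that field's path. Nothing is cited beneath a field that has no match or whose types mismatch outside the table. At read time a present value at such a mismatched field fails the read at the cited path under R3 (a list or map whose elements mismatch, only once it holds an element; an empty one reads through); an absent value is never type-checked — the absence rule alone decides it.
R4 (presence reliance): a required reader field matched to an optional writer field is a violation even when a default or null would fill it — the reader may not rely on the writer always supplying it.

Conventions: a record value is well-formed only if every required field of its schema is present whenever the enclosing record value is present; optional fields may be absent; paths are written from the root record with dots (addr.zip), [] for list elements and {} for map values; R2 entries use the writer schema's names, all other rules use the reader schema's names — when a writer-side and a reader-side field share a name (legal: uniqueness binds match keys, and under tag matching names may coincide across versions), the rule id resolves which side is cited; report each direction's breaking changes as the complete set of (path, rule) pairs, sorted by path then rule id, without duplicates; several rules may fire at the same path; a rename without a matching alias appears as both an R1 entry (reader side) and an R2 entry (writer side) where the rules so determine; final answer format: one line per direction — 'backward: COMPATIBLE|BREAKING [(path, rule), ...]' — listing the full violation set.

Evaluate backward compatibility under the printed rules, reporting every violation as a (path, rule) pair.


backward: BREAKING [(addr.attempts, R3), (addr.balance, R1), (archived, R3)]

arrows below run writer -> reader for User
backward pass over User, reader schema v2, writer schema v1:
  addr: Audit -> Audit, writer required; from addr
  duration: int64 -> int64, writer optional; from duration
  archived: bool -> bytes, writer required; from archived
  retries: int32 -> int32, writer optional; from retries
  addr.attempts: int64 -> int32, writer required; from addr.attempts
  no writer field matches reader addr.balance
  addr.country: string -> string, writer required; from addr.country
  writer addr.balance: unknown to reader
  rule R3 violated at addr.attempts
  rule R1 violated at addr.balance
  rule R3 violated at archived
  => backward verdict for User: BREAKING, 3 violation(s)


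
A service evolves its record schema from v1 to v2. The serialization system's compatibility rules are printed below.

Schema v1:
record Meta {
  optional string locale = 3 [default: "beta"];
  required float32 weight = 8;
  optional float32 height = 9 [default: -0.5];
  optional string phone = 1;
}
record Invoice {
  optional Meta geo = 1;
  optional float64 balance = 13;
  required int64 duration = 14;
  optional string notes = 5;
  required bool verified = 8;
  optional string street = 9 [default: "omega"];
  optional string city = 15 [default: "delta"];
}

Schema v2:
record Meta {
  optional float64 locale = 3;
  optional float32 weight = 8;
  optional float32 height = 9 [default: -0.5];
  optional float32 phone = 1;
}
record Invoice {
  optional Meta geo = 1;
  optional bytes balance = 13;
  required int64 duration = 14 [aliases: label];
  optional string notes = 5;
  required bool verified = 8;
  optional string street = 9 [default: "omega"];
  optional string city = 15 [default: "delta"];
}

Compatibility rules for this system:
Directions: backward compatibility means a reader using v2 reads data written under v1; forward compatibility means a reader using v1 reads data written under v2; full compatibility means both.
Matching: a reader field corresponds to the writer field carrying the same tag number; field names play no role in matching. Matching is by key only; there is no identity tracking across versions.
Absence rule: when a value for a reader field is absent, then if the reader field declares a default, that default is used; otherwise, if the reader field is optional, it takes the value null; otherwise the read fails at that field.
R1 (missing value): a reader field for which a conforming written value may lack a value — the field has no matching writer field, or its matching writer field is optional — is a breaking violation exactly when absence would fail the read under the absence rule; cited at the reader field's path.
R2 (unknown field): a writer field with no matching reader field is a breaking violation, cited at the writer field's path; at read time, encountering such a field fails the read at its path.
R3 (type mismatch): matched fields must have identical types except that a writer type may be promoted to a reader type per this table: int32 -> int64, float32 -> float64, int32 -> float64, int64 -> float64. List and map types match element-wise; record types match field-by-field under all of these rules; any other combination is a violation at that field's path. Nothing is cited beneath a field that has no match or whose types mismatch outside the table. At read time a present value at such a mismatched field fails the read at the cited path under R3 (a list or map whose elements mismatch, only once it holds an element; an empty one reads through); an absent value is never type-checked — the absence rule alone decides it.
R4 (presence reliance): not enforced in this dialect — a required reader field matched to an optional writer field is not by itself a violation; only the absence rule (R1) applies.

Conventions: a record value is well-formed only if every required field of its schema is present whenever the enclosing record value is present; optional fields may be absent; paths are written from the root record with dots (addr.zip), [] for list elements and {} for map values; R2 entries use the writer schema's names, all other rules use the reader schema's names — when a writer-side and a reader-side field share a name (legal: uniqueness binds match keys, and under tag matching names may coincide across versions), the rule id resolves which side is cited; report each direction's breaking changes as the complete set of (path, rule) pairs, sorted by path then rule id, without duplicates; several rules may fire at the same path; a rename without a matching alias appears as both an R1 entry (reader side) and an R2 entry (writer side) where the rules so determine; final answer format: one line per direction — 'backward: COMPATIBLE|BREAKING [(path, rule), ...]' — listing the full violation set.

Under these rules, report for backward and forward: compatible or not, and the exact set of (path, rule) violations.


each type pair in Invoice: writer, then reader
backward analysis of Invoice with v2 as reader and v1 as writer:
  geo: paired with writer geo (Meta -> Meta; writer optional)
  balance: paired with writer balance (float64 -> bytes; writer optional)
  duration: paired with writer duration (int64 -> int64; writer required)
  notes: paired with writer notes (string -> string; writer optional)
  verified: paired with writer verified (bool -> bool; writer required)
  street: paired with writer street (string -> string; writer optional)
  city: paired with writer city (string -> string; writer optional)
  geo.locale: paired with writer geo.locale (string -> float64; writer optional)
  geo.weight: paired with writer geo.weight (float32 -> float32; writer required)
  geo.height: paired with writer geo.height (float32 -> float32; writer optional)
  geo.phone: paired with writer geo.phone (string -> float32; writer optional)
  R3 fires at balance
  R3 fires at geo.locale
  R3 fires at geo.phone
  => 3 violation(s): backward is BREAKING for Invoice
forward analysis of Invoice with v1 as reader and v2 as writer:
  geo: paired with writer geo (Meta -> Meta; writer optional)
  balance: paired with writer balance (bytes -> float64; writer optional)
  duration: paired with writer duration (int64 -> int64; writer required)
  notes: paired with writer notes (string -> string; writer optional)
  verified: paired with writer verified (bool -> bool; writer required)
  street: paired with writer street (string -> string; writer optional)
  city: paired with writer city (string -> string; writer optional)
  geo.locale: paired with writer geo.locale (float64 -> string; writer optional)
  geo.weight: paired with writer geo.weight (float32 -> float32; writer optional)
  geo.height: paired with writer geo.height (float32 -> float32; writer optional)
  geo.phone: paired with writer geo.phone (float32 -> string; writer optional)
  R3 fires at balance
  R3 fires at geo.locale
  R3 fires at geo.phone
  R1 fires at geo.weight
  => 4 violation(s): forward is BREAKING for Invoice

backward: BREAKING [(balance, R3), (geo.locale, R3), (geo.phone, R3)]; forward: BREAKING [(balance, R3), (geo.locale, R3), (geo.phone, R3), (geo.weight, R1)]
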